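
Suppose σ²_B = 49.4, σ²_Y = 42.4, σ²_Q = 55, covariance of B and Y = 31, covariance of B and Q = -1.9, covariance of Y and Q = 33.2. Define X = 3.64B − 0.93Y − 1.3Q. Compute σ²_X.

σ²_X = a²·σ²_B + b²·σ²_Y + c²·σ²_Q + 2ab·covariance of B and Y + 2ac·covariance of B and Q + 2bc·covariance of Y and Q, with a = 3.64, b = -0.93, c = -1.3.
= 654.53024 + 36.67176 + 92.95 + (-209.8824) + 17.9816 + 80.2776
= 672.5288.

σ²_X = 672.5288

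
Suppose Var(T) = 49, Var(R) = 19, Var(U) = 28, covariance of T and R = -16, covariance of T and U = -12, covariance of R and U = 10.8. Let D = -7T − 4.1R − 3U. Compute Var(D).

Var(D) = a²·Var(T) + b²·Var(R) + c²·Var(U) + 2ab·covariance of T and R + 2ac·covariance of T and U + 2bc·covariance of R and U, with a = -7, b = -4.1, c = -3.
= 2401 + 319.39 + 252 + (-918.4) + (-504) + 265.68
= 1815.67.

Var(D) = 1815.67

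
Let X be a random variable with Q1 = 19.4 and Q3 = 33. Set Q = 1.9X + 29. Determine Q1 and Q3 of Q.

Q1(Q) = 65.86, Q3(Q) = 91.7

a = 1.9 > 0: Q1(Q) = a·Q1(X)+b = 65.86, Q3(Q) = a·Q3(X)+b = 91.7.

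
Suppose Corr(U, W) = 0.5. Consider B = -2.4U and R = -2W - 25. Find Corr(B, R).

Corr(B, R) = 0.5

Linear rescalings preserve correlation up to sign; here the slopes -2.4 and -2 have the same sign, so Corr(B, R) = Corr(U, W) = 0.5.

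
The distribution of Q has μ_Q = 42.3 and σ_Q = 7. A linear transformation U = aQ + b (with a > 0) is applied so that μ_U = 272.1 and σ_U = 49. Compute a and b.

σ_U = a·σ_Q (a > 0), so a = 49/7 = 7.
μ_U = a·μ_Q + b, so b = 272.1 − 7·42.3 = -24.

a = 7, b = -24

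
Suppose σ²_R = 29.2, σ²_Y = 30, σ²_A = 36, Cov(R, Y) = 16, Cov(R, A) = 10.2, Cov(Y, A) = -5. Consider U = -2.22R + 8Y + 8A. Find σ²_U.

σ²_U = 2797.28528

σ²_U = a²·σ²_R + b²·σ²_Y + c²·σ²_A + 2ab·Cov(R, Y) + 2ac·Cov(R, A) + 2bc·Cov(Y, A), with a = -2.22, b = 8, c = 8.
= 143.90928 + 1920 + 2304 + (-568.32) + (-362.304) + (-640)
= 2797.28528.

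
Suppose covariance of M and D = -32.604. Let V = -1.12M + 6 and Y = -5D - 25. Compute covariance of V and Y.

covariance of V and Y = a·c·covariance of M and D = (-1.12)·(-5)·(-32.604) = -182.5824. Additive constants drop out.

covariance of V and Y = -182.5824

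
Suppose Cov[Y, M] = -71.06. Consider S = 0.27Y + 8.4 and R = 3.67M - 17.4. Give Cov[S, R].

Cov[S, R] = -70.413354

Cov[S, R] = a·c·Cov[Y, M] = 0.27·3.67·(-71.06) = -70.413354. Additive constants drop out.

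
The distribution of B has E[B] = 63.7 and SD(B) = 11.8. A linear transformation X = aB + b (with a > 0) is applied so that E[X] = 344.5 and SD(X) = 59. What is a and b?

a = 5, b = 26

SD(X) = a·SD(B) (a > 0), so a = 59/11.8 = 5.
E[X] = a·E[B] + b, so b = 344.5 − 5·63.7 = 26.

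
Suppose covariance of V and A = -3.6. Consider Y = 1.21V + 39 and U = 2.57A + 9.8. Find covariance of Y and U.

covariance of Y and U = a·c·covariance of V and A = 1.21·2.57·(-3.6) = -11.19492. Additive constants drop out.

covariance of Y and U = -11.19492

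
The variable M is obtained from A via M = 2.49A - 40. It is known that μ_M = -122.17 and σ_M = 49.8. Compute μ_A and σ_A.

μ_A = -33, σ_A = 20

From M = 2.49A - 40: μ_M = a·μ_A + b, so μ_A = (μ_M − b)/a = (-122.17 − (-40))/2.49 = -33.
σ_M = |a|·σ_A, so σ_A = 49.8/|2.49| = 20.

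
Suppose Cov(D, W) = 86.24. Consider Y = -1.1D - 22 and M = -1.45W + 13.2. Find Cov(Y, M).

Cov(Y, M) = 137.5528

Cov(Y, M) = a·c·Cov(D, W) = (-1.1)·(-1.45)·86.24 = 137.5528. Additive constants drop out.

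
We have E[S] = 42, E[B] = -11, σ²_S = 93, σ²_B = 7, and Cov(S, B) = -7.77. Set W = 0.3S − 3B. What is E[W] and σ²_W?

E[W] = 45.6, σ²_W = 85.356

E[W] = 0.3·E[S] + (-3)·E[B] = 0.3·42 + (-3)·(-11) = 45.6.
σ²_W = a²·σ²_S + b²·σ²_B + 2ab·Cov(S, B) with a = 0.3, b = -3.
= 0.3²·93 + (-3)²·7 + 2·0.3·(-3)·(-7.77)
= 8.37 + 63 + 13.986 = 85.356.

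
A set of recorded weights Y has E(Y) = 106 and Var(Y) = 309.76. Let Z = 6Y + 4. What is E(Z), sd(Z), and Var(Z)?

Z = 6Y + 4 is linear with a = 6, b = 4.
E(Z) = a·E(Y) + b = 6·106 + 4 = 640.
sd(Y) = √309.76 = 17.6.
sd(Z) = |a|·sd(Y) = |6|·17.6 = 105.6.
Var(Z) = a²·Var(Y) = 6²·309.76 = 11151.36 (the additive constant 4 does not affect variance).

E(Z) = 640, sd(Z) = 105.6, Var(Z) = 11151.36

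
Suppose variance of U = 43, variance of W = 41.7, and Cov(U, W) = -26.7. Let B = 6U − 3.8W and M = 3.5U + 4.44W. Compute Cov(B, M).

Cov(B, M) = -156.7404

By bilinearity, Cov(B, M) = ac·variance of U + bd·variance of W + (ad+bc)·Cov(U, W), with a=6, b=-3.8, c=3.5, d=4.44.
ac·variance of U = 6·3.5·43 = 903
bd·variance of W = (-3.8)·4.44·41.7 = -703.5624
(ad+bc)·Cov(U, W) = (13.34)·(-26.7) = -356.178
Cov(B, M) = 903 + (-703.5624) + (-356.178) = -156.7404.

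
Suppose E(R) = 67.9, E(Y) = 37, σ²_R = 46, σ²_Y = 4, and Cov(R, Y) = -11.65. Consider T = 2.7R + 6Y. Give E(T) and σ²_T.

E(T) = 405.33, σ²_T = 101.88

E(T) = 2.7·E(R) + 6·E(Y) = 2.7·67.9 + 6·37 = 405.33.
σ²_T = a²·σ²_R + b²·σ²_Y + 2ab·Cov(R, Y) with a = 2.7, b = 6.
= 2.7²·46 + 6²·4 + 2·2.7·6·(-11.65)
= 335.34 + 144 + (-377.46) = 101.88.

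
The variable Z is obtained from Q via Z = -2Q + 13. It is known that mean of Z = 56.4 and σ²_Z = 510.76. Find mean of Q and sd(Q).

mean of Q = -21.7, sd(Q) = 11.3

From Z = -2Q + 13: mean of Z = a·mean of Q + b, so mean of Q = (mean of Z − b)/a = (56.4 − 13)/(-2) = -21.7.
sd(Z) = √510.76 = 22.6.
sd(Z) = |a|·sd(Q), so sd(Q) = 22.6/|-2| = 11.3.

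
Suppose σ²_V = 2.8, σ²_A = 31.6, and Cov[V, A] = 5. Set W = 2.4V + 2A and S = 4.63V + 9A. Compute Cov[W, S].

By bilinearity, Cov[W, S] = ac·σ²_V + bd·σ²_A + (ad+bc)·Cov[V, A], with a=2.4, b=2, c=4.63, d=9.
ac·σ²_V = 2.4·4.63·2.8 = 31.1136
bd·σ²_A = 2·9·31.6 = 568.8
(ad+bc)·Cov[V, A] = (30.86)·5 = 154.3
Cov[W, S] = 31.1136 + 568.8 + 154.3 = 754.2136.

Cov[W, S] = 754.2136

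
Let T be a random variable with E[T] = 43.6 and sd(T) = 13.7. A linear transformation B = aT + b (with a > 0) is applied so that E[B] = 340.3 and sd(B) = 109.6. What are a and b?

sd(B) = a·sd(T) (a > 0), so a = 109.6/13.7 = 8.
E[B] = a·E[T] + b, so b = 340.3 − 8·43.6 = -8.5.

a = 8, b = -8.5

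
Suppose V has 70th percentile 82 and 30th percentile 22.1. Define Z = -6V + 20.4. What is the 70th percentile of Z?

70th percentile of Z = -112.2

Since a = -6 < 0 the transformation is decreasing, reversing order: the 70th percentile of Z corresponds to the 30th percentile of V.
So P_{70}(Z) = a·P_{30}(V) + b = (-6)·22.1 + 20.4 = -112.2.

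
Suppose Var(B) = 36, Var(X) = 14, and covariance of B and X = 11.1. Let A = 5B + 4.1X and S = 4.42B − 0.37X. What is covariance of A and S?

By bilinearity, covariance of A and S = ac·Var(B) + bd·Var(X) + (ad+bc)·covariance of B and X, with a=5, b=4.1, c=4.42, d=-0.37.
ac·Var(B) = 5·4.42·36 = 795.6
bd·Var(X) = 4.1·(-0.37)·14 = -21.238
(ad+bc)·covariance of B and X = (16.272)·11.1 = 180.6192
covariance of A and S = 795.6 + (-21.238) + 180.6192 = 954.9812.

covariance of A and S = 954.9812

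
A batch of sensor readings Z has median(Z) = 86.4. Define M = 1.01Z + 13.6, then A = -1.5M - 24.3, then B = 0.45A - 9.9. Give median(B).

median(M) = 1.01·86.4 + 13.6 = 100.864.
median(A) = (-1.5)·100.864 + (-24.3) = -175.596.
median(B) = 0.45·(-175.596) + (-9.9) = -88.9182.

median(B) = -88.9182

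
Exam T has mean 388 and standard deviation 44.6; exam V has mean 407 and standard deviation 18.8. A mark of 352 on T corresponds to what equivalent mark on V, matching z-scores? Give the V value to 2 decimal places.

V = 391.83

z = (352 − 388)/44.6 ≈ -0.8072.
V = 407 + z·18.8 = 407 + (352 − 388)·18.8/44.6 ≈ 391.83.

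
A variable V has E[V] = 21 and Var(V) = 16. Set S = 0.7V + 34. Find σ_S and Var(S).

S = 0.7V + 34 is linear with a = 0.7, b = 34.
σ_V = √16 = 4.
σ_S = |a|·σ_V = |0.7|·4 = 2.8.
Var(S) = a²·Var(V) = 0.7²·16 = 7.84 (the additive constant 34 does not affect variance).

σ_S = 2.8, Var(S) = 7.84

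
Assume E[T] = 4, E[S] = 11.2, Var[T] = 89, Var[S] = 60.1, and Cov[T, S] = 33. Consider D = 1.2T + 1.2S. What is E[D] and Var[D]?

E[D] = 1.2·E[T] + 1.2·E[S] = 1.2·4 + 1.2·11.2 = 18.24.
Var[D] = a²·Var[T] + b²·Var[S] + 2ab·Cov[T, S] with a = 1.2, b = 1.2.
= 1.2²·89 + 1.2²·60.1 + 2·1.2·1.2·33
= 128.16 + 86.544 + 95.04 = 309.744.

E[D] = 18.24, Var[D] = 309.744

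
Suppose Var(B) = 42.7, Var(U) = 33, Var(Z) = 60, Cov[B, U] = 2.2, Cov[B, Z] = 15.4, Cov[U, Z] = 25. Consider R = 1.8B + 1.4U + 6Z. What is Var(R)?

Var(R) = 3126.756

Var(R) = a²·Var(B) + b²·Var(U) + c²·Var(Z) + 2ab·Cov[B, U] + 2ac·Cov[B, Z] + 2bc·Cov[U, Z], with a = 1.8, b = 1.4, c = 6.
= 138.348 + 64.68 + 2160 + 11.088 + 332.64 + 420
= 3126.756.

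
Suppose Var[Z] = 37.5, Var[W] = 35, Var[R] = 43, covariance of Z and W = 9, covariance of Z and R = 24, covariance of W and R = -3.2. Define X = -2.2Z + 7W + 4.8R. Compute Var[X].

Var[X] = 1888.1

Var[X] = a²·Var[Z] + b²·Var[W] + c²·Var[R] + 2ab·covariance of Z and W + 2ac·covariance of Z and R + 2bc·covariance of W and R, with a = -2.2, b = 7, c = 4.8.
= 181.5 + 1715 + 990.72 + (-277.2) + (-506.88) + (-215.04)
= 1888.1.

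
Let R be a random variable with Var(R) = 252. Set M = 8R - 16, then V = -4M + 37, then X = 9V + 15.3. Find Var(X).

Var(X) = 20901888

Var(M) = 8²·252 = 16128.
Var(V) = (-4)²·16128 = 258048.
Var(X) = 9²·258048 = 20901888.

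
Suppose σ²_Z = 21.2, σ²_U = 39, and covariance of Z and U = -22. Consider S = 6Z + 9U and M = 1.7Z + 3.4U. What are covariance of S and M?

covariance of S and M = 624.24

By bilinearity, covariance of S and M = ac·σ²_Z + bd·σ²_U + (ad+bc)·covariance of Z and U, with a=6, b=9, c=1.7, d=3.4.
ac·σ²_Z = 6·1.7·21.2 = 216.24
bd·σ²_U = 9·3.4·39 = 1193.4
(ad+bc)·covariance of Z and U = (35.7)·(-22) = -785.4
covariance of S and M = 216.24 + 1193.4 + (-785.4) = 624.24.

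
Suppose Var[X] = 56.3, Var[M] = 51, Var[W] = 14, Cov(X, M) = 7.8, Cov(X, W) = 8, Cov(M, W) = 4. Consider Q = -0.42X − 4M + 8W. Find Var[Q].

Var[Q] = 1438.37932

Var[Q] = a²·Var[X] + b²·Var[M] + c²·Var[W] + 2ab·Cov(X, M) + 2ac·Cov(X, W) + 2bc·Cov(M, W), with a = -0.42, b = -4, c = 8.
= 9.93132 + 816 + 896 + 26.208 + (-53.76) + (-256)
= 1438.37932.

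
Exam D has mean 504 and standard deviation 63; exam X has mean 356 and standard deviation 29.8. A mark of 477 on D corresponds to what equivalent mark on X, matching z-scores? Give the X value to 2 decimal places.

X = 343.23

z = (477 − 504)/63 ≈ -0.4286.
X = 356 + z·29.8 = 356 + (477 − 504)·29.8/63 ≈ 343.23.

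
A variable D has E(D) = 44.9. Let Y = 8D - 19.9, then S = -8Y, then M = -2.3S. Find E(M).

E(M) = 6243.12

E(Y) = 8·44.9 + (-19.9) = 339.3.
E(S) = (-8)·339.3 = -2714.4.
E(M) = (-2.3)·(-2714.4) = 6243.12.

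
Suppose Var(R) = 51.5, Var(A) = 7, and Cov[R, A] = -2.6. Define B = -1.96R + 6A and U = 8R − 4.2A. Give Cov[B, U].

By bilinearity, Cov[B, U] = ac·Var(R) + bd·Var(A) + (ad+bc)·Cov[R, A], with a=-1.96, b=6, c=8, d=-4.2.
ac·Var(R) = (-1.96)·8·51.5 = -807.52
bd·Var(A) = 6·(-4.2)·7 = -176.4
(ad+bc)·Cov[R, A] = (56.232)·(-2.6) = -146.2032
Cov[B, U] = -807.52 + (-176.4) + (-146.2032) = -1130.1232.

Cov[B, U] = -1130.1232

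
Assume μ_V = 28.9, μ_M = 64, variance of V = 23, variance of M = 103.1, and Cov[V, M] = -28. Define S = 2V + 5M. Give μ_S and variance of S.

μ_S = 377.8, variance of S = 2109.5

μ_S = 2·μ_V + 5·μ_M = 2·28.9 + 5·64 = 377.8.
variance of S = a²·variance of V + b²·variance of M + 2ab·Cov[V, M] with a = 2, b = 5.
= 2²·23 + 5²·103.1 + 2·2·5·(-28)
= 92 + 2577.5 + (-560) = 2109.5.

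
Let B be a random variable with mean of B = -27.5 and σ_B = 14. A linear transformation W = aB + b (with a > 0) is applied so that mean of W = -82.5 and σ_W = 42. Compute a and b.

σ_W = a·σ_B (a > 0), so a = 42/14 = 3.
mean of W = a·mean of B + b, so b = -82.5 − 3·(-27.5) = 0.

a = 3, b = 0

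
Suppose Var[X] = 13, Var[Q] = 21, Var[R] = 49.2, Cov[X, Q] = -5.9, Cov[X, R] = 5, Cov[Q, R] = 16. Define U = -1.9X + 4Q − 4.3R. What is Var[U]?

Var[U] = 913.618

Var[U] = a²·Var[X] + b²·Var[Q] + c²·Var[R] + 2ab·Cov[X, Q] + 2ac·Cov[X, R] + 2bc·Cov[Q, R], with a = -1.9, b = 4, c = -4.3.
= 46.93 + 336 + 909.708 + 89.68 + 81.7 + (-550.4)
= 913.618.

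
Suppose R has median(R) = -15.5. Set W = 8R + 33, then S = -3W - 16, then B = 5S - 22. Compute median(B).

median(B) = 1263

median(W) = 8·(-15.5) + 33 = -91.
median(S) = (-3)·(-91) + (-16) = 257.
median(B) = 5·257 + (-22) = 1263.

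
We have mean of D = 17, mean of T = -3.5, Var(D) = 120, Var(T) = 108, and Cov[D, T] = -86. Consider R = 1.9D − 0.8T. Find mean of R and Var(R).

mean of R = 35.1, Var(R) = 763.76

mean of R = 1.9·mean of D + (-0.8)·mean of T = 1.9·17 + (-0.8)·(-3.5) = 35.1.
Var(R) = a²·Var(D) + b²·Var(T) + 2ab·Cov[D, T] with a = 1.9, b = -0.8.
= 1.9²·120 + (-0.8)²·108 + 2·1.9·(-0.8)·(-86)
= 433.2 + 69.12 + 261.44 = 763.76.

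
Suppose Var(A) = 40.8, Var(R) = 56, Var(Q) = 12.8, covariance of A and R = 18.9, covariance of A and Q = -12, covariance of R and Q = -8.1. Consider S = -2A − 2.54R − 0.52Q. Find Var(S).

Var(S) = a²·Var(A) + b²·Var(R) + c²·Var(Q) + 2ab·covariance of A and R + 2ac·covariance of A and Q + 2bc·covariance of R and Q, with a = -2, b = -2.54, c = -0.52.
= 163.2 + 361.2896 + 3.46112 + 192.024 + (-24.96) + (-21.39696)
= 673.61776.

Var(S) = 673.61776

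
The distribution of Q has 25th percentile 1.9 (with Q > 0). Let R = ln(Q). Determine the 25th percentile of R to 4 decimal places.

ln(Q) is increasing, so P_{25}(R) = g(P_{25}(Q)) ≈ 0.6419.

25th percentile of R = 0.6419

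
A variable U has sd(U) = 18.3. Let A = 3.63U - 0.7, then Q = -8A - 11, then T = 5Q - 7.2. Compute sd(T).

sd(A) = |3.63|·18.3 = 66.429.
sd(Q) = |-8|·66.429 = 531.432.
sd(T) = |5|·531.432 = 2657.16.

sd(T) = 2657.16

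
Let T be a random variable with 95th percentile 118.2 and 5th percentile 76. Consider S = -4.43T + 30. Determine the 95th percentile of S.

Since a = -4.43 < 0 the transformation is decreasing, reversing order: the 95th percentile of S corresponds to the 5th percentile of T.
So P_{95}(S) = a·P_{5}(T) + b = (-4.43)·76 + 30 = -306.68.

95th percentile of S = -306.68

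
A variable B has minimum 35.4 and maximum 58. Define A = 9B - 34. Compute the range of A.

Range(A) = 203.4

Range of B = 58 − 35.4 = 22.6.
Range(A) = |a|·Range(B) = |9|·22.6 = 203.4.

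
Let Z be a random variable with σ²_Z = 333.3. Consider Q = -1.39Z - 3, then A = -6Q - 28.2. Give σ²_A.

σ²_Q = (-1.39)²·333.3 = 643.96893.
σ²_A = (-6)²·643.96893 = 23182.88148.

σ²_A = 23182.88148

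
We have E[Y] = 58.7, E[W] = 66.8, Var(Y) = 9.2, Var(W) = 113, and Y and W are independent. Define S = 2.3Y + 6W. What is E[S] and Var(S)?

E[S] = 535.81, Var(S) = 4116.668

E[S] = 2.3·E[Y] + 6·E[W] = 2.3·58.7 + 6·66.8 = 535.81.
Var(S) = a²·Var(Y) + b²·Var(W) + 2ab·Cov(Y, W) with a = 2.3, b = 6.
Independence gives Cov(Y, W) = 0.
= 2.3²·9.2 + 6²·113 + 2·2.3·6·0
= 48.668 + 4068 + 0 = 4116.668.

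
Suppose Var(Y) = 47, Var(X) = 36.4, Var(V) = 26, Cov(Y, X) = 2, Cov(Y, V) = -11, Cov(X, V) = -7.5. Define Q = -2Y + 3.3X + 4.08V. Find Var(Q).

Var(Q) = 968.3624

Var(Q) = a²·Var(Y) + b²·Var(X) + c²·Var(V) + 2ab·Cov(Y, X) + 2ac·Cov(Y, V) + 2bc·Cov(X, V), with a = -2, b = 3.3, c = 4.08.
= 188 + 396.396 + 432.8064 + (-26.4) + 179.52 + (-201.96)
= 968.3624.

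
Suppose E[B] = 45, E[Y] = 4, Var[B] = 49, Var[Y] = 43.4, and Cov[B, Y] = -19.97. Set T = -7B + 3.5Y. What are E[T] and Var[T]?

E[T] = (-7)·E[B] + 3.5·E[Y] = (-7)·45 + 3.5·4 = -301.
Var[T] = a²·Var[B] + b²·Var[Y] + 2ab·Cov[B, Y] with a = -7, b = 3.5.
= (-7)²·49 + 3.5²·43.4 + 2·(-7)·3.5·(-19.97)
= 2401 + 531.65 + 978.53 = 3911.18.

E[T] = -301, Var[T] = 3911.18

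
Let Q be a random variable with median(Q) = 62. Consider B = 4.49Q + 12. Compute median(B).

median(B) = 290.38

A linear map preserves order up to sign, so median(B) = a·median(Q) + b = 4.49·62 + 12 = 290.38.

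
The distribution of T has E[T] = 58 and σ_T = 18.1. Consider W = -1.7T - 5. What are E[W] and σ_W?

W = -1.7T - 5 is linear with a = -1.7, b = -5.
E[W] = a·E[T] + b = (-1.7)·58 + (-5) = -103.6.
σ_W = |a|·σ_T = |-1.7|·18.1 = 30.77.

E[W] = -103.6, σ_W = 30.77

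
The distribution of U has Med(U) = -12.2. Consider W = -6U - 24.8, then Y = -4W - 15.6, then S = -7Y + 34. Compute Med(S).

Med(S) = 1498.4

Med(W) = (-6)·(-12.2) + (-24.8) = 48.4.
Med(Y) = (-4)·48.4 + (-15.6) = -209.2.
Med(S) = (-7)·(-209.2) + 34 = 1498.4.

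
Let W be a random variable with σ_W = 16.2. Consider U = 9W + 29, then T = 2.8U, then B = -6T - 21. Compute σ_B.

σ_B = 2449.44

σ_U = |9|·16.2 = 145.8.
σ_T = |2.8|·145.8 = 408.24.
σ_B = |-6|·408.24 = 2449.44.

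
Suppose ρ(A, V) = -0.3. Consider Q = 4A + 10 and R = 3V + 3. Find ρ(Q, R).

Linear rescalings preserve correlation up to sign; here the slopes 4 and 3 have the same sign, so ρ(Q, R) = ρ(A, V) = -0.3.

ρ(Q, R) = -0.3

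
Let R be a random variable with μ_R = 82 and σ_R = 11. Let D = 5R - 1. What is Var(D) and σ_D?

D = 5R - 1 is linear with a = 5, b = -1.
Var(R) = 11² = 121.
Var(D) = a²·Var(R) = 5²·121 = 3025 (the additive constant -1 does not affect variance).
σ_D = |a|·σ_R = |5|·11 = 55.

Var(D) = 3025, σ_D = 55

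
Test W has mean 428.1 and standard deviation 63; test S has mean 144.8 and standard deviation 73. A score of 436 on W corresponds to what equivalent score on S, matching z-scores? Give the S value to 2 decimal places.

z = (436 − 428.1)/63 ≈ 0.1254.
S = 144.8 + z·73 = 144.8 + (436 − 428.1)·73/63 ≈ 153.95.

S = 153.95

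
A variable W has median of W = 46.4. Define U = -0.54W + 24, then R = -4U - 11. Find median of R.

median of U = (-0.54)·46.4 + 24 = -1.056.
median of R = (-4)·(-1.056) + (-11) = -6.776.

median of R = -6.776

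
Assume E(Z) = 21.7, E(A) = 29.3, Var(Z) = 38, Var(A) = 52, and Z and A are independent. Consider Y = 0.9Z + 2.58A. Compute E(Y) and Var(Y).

E(Y) = 95.124, Var(Y) = 376.9128

E(Y) = 0.9·E(Z) + 2.58·E(A) = 0.9·21.7 + 2.58·29.3 = 95.124.
Var(Y) = a²·Var(Z) + b²·Var(A) + 2ab·Cov(Z, A) with a = 0.9, b = 2.58.
Independence gives Cov(Z, A) = 0.
= 0.9²·38 + 2.58²·52 + 2·0.9·2.58·0
= 30.78 + 346.1328 + 0 = 376.9128.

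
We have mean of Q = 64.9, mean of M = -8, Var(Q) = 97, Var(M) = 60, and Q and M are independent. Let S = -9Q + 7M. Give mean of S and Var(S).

mean of S = (-9)·mean of Q + 7·mean of M = (-9)·64.9 + 7·(-8) = -640.1.
Var(S) = a²·Var(Q) + b²·Var(M) + 2ab·covariance of Q and M with a = -9, b = 7.
Independence gives covariance of Q and M = 0.
= (-9)²·97 + 7²·60 + 2·(-9)·7·0
= 7857 + 2940 + 0 = 10797.

mean of S = -640.1, Var(S) = 10797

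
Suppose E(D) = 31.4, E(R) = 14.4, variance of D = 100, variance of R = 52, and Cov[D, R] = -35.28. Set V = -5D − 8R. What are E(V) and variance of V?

E(V) = (-5)·E(D) + (-8)·E(R) = (-5)·31.4 + (-8)·14.4 = -272.2.
variance of V = a²·variance of D + b²·variance of R + 2ab·Cov[D, R] with a = -5, b = -8.
= (-5)²·100 + (-8)²·52 + 2·(-5)·(-8)·(-35.28)
= 2500 + 3328 + (-2822.4) = 3005.6.

E(V) = -272.2, variance of V = 3005.6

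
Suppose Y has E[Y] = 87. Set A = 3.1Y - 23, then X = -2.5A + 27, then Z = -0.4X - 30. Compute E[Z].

E[Z] = 205.9

E[A] = 3.1·87 + (-23) = 246.7.
E[X] = (-2.5)·246.7 + 27 = -589.75.
E[Z] = (-0.4)·(-589.75) + (-30) = 205.9.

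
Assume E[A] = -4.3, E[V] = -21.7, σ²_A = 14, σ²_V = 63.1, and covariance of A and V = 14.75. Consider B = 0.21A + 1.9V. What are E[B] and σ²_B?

E[B] = -42.133, σ²_B = 240.1789

E[B] = 0.21·E[A] + 1.9·E[V] = 0.21·(-4.3) + 1.9·(-21.7) = -42.133.
σ²_B = a²·σ²_A + b²·σ²_V + 2ab·covariance of A and V with a = 0.21, b = 1.9.
= 0.21²·14 + 1.9²·63.1 + 2·0.21·1.9·14.75
= 0.6174 + 227.791 + 11.7705 = 240.1789.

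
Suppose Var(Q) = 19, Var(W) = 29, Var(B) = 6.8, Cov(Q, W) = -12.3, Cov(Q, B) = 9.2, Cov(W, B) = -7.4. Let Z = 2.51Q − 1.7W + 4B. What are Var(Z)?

Var(Z) = a²·Var(Q) + b²·Var(W) + c²·Var(B) + 2ab·Cov(Q, W) + 2ac·Cov(Q, B) + 2bc·Cov(W, B), with a = 2.51, b = -1.7, c = 4.
= 119.7019 + 83.81 + 108.8 + 104.9682 + 184.736 + 100.64
= 702.6561.

Var(Z) = 702.6561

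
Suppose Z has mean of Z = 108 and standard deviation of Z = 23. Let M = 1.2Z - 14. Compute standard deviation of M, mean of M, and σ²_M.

standard deviation of M = 27.6, mean of M = 115.6, σ²_M = 761.76

M = 1.2Z - 14 is linear with a = 1.2, b = -14.
standard deviation of M = |a|·standard deviation of Z = |1.2|·23 = 27.6.
mean of M = a·mean of Z + b = 1.2·108 + (-14) = 115.6.
σ²_Z = 23² = 529.
σ²_M = a²·σ²_Z = 1.2²·529 = 761.76 (the additive constant -14 does not affect variance).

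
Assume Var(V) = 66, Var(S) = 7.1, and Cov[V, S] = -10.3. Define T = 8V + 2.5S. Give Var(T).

Var(T) = a²·Var(V) + b²·Var(S) + 2ab·Cov[V, S] with a = 8, b = 2.5.
= 8²·66 + 2.5²·7.1 + 2·8·2.5·(-10.3)
= 4224 + 44.375 + (-412) = 3856.375.

Var(T) = 3856.375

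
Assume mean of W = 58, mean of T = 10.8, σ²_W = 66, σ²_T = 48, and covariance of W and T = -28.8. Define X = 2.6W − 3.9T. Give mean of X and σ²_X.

mean of X = 2.6·mean of W + (-3.9)·mean of T = 2.6·58 + (-3.9)·10.8 = 108.68.
σ²_X = a²·σ²_W + b²·σ²_T + 2ab·covariance of W and T with a = 2.6, b = -3.9.
= 2.6²·66 + (-3.9)²·48 + 2·2.6·(-3.9)·(-28.8)
= 446.16 + 730.08 + 584.064 = 1760.304.

mean of X = 108.68, σ²_X = 1760.304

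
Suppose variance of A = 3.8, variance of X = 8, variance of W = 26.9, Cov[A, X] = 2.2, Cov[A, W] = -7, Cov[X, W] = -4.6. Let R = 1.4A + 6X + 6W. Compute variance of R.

variance of R = 852.008

variance of R = a²·variance of A + b²·variance of X + c²·variance of W + 2ab·Cov[A, X] + 2ac·Cov[A, W] + 2bc·Cov[X, W], with a = 1.4, b = 6, c = 6.
= 7.448 + 288 + 968.4 + 36.96 + (-117.6) + (-331.2)
= 852.008.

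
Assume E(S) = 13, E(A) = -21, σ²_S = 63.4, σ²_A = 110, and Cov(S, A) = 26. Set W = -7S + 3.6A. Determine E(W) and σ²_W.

E(W) = -166.6, σ²_W = 3221.8

E(W) = (-7)·E(S) + 3.6·E(A) = (-7)·13 + 3.6·(-21) = -166.6.
σ²_W = a²·σ²_S + b²·σ²_A + 2ab·Cov(S, A) with a = -7, b = 3.6.
= (-7)²·63.4 + 3.6²·110 + 2·(-7)·3.6·26
= 3106.6 + 1425.6 + (-1310.4) = 3221.8.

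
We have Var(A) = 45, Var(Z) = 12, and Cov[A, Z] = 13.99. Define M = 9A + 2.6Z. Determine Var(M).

Var(M) = a²·Var(A) + b²·Var(Z) + 2ab·Cov[A, Z] with a = 9, b = 2.6.
= 9²·45 + 2.6²·12 + 2·9·2.6·13.99
= 3645 + 81.12 + 654.732 = 4380.852.

Var(M) = 4380.852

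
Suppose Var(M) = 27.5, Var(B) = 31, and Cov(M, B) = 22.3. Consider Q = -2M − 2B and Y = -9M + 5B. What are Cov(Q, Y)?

By bilinearity, Cov(Q, Y) = ac·Var(M) + bd·Var(B) + (ad+bc)·Cov(M, B), with a=-2, b=-2, c=-9, d=5.
ac·Var(M) = (-2)·(-9)·27.5 = 495
bd·Var(B) = (-2)·5·31 = -310
(ad+bc)·Cov(M, B) = (8)·22.3 = 178.4
Cov(Q, Y) = 495 + (-310) + 178.4 = 363.4.

Cov(Q, Y) = 363.4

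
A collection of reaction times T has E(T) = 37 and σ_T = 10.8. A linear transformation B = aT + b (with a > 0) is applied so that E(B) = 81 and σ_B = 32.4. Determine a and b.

a = 3, b = -30

σ_B = a·σ_T (a > 0), so a = 32.4/10.8 = 3.
E(B) = a·E(T) + b, so b = 81 − 3·37 = -30.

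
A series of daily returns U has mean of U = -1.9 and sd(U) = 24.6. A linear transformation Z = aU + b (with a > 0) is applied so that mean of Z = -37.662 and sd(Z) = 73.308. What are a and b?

a = 2.98, b = -32

sd(Z) = a·sd(U) (a > 0), so a = 73.308/24.6 = 2.98.
mean of Z = a·mean of U + b, so b = -37.662 − 2.98·(-1.9) = -32.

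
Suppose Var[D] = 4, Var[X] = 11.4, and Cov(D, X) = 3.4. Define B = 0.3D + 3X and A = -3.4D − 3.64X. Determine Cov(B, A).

By bilinearity, Cov(B, A) = ac·Var[D] + bd·Var[X] + (ad+bc)·Cov(D, X), with a=0.3, b=3, c=-3.4, d=-3.64.
ac·Var[D] = 0.3·(-3.4)·4 = -4.08
bd·Var[X] = 3·(-3.64)·11.4 = -124.488
(ad+bc)·Cov(D, X) = (-11.292)·3.4 = -38.3928
Cov(B, A) = -4.08 + (-124.488) + (-38.3928) = -166.9608.

Cov(B, A) = -166.9608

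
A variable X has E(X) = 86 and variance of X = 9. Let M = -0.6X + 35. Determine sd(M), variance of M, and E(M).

M = -0.6X + 35 is linear with a = -0.6, b = 35.
sd(X) = √9 = 3.
sd(M) = |a|·sd(X) = |-0.6|·3 = 1.8.
variance of M = a²·variance of X = (-0.6)²·9 = 3.24 (the additive constant 35 does not affect variance).
E(M) = a·E(X) + b = (-0.6)·86 + 35 = -16.6.

sd(M) = 1.8, variance of M = 3.24, E(M) = -16.6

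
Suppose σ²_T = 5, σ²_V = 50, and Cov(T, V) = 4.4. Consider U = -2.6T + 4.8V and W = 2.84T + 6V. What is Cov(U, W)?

By bilinearity, Cov(U, W) = ac·σ²_T + bd·σ²_V + (ad+bc)·Cov(T, V), with a=-2.6, b=4.8, c=2.84, d=6.
ac·σ²_T = (-2.6)·2.84·5 = -36.92
bd·σ²_V = 4.8·6·50 = 1440
(ad+bc)·Cov(T, V) = (-1.968)·4.4 = -8.6592
Cov(U, W) = -36.92 + 1440 + (-8.6592) = 1394.4208.

Cov(U, W) = 1394.4208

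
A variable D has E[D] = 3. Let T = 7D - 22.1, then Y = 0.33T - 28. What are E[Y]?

E[T] = 7·3 + (-22.1) = -1.1.
E[Y] = 0.33·(-1.1) + (-28) = -28.363.

E[Y] = -28.363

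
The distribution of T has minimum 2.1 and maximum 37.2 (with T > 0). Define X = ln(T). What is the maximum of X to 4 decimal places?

max(X) = 3.6163

ln(T) is increasing on this domain, so max(X) comes from max(T) = 37.2: max(X) = ln(37.2) ≈ 3.6163.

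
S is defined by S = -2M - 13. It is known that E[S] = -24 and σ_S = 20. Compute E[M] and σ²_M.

From S = -2M - 13: E[S] = a·E[M] + b, so E[M] = (E[S] − b)/a = (-24 − (-13))/(-2) = 5.5.
σ²_S = 20² = 400.
σ²_S = a²·σ²_M, so σ²_M = 400/(-2)² = 100.

E[M] = 5.5, σ²_M = 100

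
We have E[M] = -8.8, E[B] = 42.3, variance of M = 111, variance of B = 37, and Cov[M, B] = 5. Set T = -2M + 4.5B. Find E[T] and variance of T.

E[T] = (-2)·E[M] + 4.5·E[B] = (-2)·(-8.8) + 4.5·42.3 = 207.95.
variance of T = a²·variance of M + b²·variance of B + 2ab·Cov[M, B] with a = -2, b = 4.5.
= (-2)²·111 + 4.5²·37 + 2·(-2)·4.5·5
= 444 + 749.25 + (-90) = 1103.25.

E[T] = 207.95, variance of T = 1103.25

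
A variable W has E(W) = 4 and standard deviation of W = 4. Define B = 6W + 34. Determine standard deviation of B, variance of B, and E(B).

standard deviation of B = 24, variance of B = 576, E(B) = 58

B = 6W + 34 is linear with a = 6, b = 34.
standard deviation of B = |a|·standard deviation of W = |6|·4 = 24.
variance of W = 4² = 16.
variance of B = a²·variance of W = 6²·16 = 576 (the additive constant 34 does not affect variance).
E(B) = a·E(W) + b = 6·4 + 34 = 58.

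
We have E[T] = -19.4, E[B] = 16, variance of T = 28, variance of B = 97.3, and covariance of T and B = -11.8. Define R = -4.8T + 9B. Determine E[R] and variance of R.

E[R] = (-4.8)·E[T] + 9·E[B] = (-4.8)·(-19.4) + 9·16 = 237.12.
variance of R = a²·variance of T + b²·variance of B + 2ab·covariance of T and B with a = -4.8, b = 9.
= (-4.8)²·28 + 9²·97.3 + 2·(-4.8)·9·(-11.8)
= 645.12 + 7881.3 + 1019.52 = 9545.94.

E[R] = 237.12, variance of R = 9545.94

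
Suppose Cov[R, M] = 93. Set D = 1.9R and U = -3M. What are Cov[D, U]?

Cov[D, U] = -530.1

Cov[D, U] = a·c·Cov[R, M] = 1.9·(-3)·93 = -530.1. Additive constants drop out.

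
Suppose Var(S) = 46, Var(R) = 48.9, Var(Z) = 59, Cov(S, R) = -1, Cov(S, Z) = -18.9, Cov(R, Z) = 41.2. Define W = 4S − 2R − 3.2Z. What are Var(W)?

Var(W) = 2562.96

Var(W) = a²·Var(S) + b²·Var(R) + c²·Var(Z) + 2ab·Cov(S, R) + 2ac·Cov(S, Z) + 2bc·Cov(R, Z), with a = 4, b = -2, c = -3.2.
= 736 + 195.6 + 604.16 + 16 + 483.84 + 527.36
= 2562.96.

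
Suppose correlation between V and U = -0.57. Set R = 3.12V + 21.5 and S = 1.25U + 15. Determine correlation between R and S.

Linear rescalings preserve correlation up to sign; here the slopes 3.12 and 1.25 have the same sign, so correlation between R and S = correlation between V and U = -0.57.

correlation between R and S = -0.57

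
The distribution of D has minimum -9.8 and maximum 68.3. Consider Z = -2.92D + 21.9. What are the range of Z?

Range of D = 68.3 − (-9.8) = 78.1.
Range(Z) = |a|·Range(D) = |-2.92|·78.1 = 228.052.

Range(Z) = 228.052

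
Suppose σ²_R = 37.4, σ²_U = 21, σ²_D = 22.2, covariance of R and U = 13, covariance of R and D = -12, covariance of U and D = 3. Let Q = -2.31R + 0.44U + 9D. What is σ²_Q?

σ²_Q = a²·σ²_R + b²·σ²_U + c²·σ²_D + 2ab·covariance of R and U + 2ac·covariance of R and D + 2bc·covariance of U and D, with a = -2.31, b = 0.44, c = 9.
= 199.57014 + 4.0656 + 1798.2 + (-26.4264) + 498.96 + 23.76
= 2498.12934.

σ²_Q = 2498.12934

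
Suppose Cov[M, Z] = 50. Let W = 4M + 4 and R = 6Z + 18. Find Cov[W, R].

Cov[W, R] = 1200

Cov[W, R] = a·c·Cov[M, Z] = 4·6·50 = 1200. Additive constants drop out.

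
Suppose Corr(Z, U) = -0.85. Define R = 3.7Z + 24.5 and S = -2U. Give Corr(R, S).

Corr(R, S) = 0.85

Linear rescalings preserve |correlation|; the slopes 3.7 and -2 have opposite signs, so the correlation flips sign: Corr(R, S) = −Corr(Z, U) = 0.85.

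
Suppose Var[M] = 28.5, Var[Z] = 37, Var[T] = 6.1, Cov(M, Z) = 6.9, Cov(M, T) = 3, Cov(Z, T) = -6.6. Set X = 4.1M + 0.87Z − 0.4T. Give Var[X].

Var[X] = 552.0445

Var[X] = a²·Var[M] + b²·Var[Z] + c²·Var[T] + 2ab·Cov(M, Z) + 2ac·Cov(M, T) + 2bc·Cov(Z, T), with a = 4.1, b = 0.87, c = -0.4.
= 479.085 + 28.0053 + 0.976 + 49.2246 + (-9.84) + 4.5936
= 552.0445.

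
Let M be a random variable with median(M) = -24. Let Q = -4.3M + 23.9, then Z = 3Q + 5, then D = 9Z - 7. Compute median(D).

median(Q) = (-4.3)·(-24) + 23.9 = 127.1.
median(Z) = 3·127.1 + 5 = 386.3.
median(D) = 9·386.3 + (-7) = 3469.7.

median(D) = 3469.7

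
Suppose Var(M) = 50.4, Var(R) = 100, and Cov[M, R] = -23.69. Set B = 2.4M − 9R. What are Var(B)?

Var(B) = 9413.712

Var(B) = a²·Var(M) + b²·Var(R) + 2ab·Cov[M, R] with a = 2.4, b = -9.
= 2.4²·50.4 + (-9)²·100 + 2·2.4·(-9)·(-23.69)
= 290.304 + 8100 + 1023.408 = 9413.712.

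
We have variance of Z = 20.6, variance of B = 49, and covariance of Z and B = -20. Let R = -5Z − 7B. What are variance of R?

variance of R = a²·variance of Z + b²·variance of B + 2ab·covariance of Z and B with a = -5, b = -7.
= (-5)²·20.6 + (-7)²·49 + 2·(-5)·(-7)·(-20)
= 515 + 2401 + (-1400) = 1516.

variance of R = 1516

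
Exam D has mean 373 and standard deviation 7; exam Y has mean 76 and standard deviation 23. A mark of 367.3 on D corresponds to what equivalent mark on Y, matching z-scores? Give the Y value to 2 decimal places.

Y = 57.27

z = (367.3 − 373)/7 ≈ -0.8143.
Y = 76 + z·23 = 76 + (367.3 − 373)·23/7 ≈ 57.27.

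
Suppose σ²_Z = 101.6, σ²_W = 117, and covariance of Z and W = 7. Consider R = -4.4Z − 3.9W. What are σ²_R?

σ²_R = a²·σ²_Z + b²·σ²_W + 2ab·covariance of Z and W with a = -4.4, b = -3.9.
= (-4.4)²·101.6 + (-3.9)²·117 + 2·(-4.4)·(-3.9)·7
= 1966.976 + 1779.57 + 240.24 = 3986.786.

σ²_R = 3986.786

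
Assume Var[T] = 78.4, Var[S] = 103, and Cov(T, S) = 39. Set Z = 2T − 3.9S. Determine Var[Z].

Var[Z] = a²·Var[T] + b²·Var[S] + 2ab·Cov(T, S) with a = 2, b = -3.9.
= 2²·78.4 + (-3.9)²·103 + 2·2·(-3.9)·39
= 313.6 + 1566.63 + (-608.4) = 1271.83.

Var[Z] = 1271.83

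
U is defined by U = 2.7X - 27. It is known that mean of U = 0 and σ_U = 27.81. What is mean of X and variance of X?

From U = 2.7X - 27: mean of U = a·mean of X + b, so mean of X = (mean of U − b)/a = (0 − (-27))/2.7 = 10.
variance of U = 27.81² = 773.3961.
variance of U = a²·variance of X, so variance of X = 773.3961/2.7² = 106.09.

mean of X = 10, variance of X = 106.09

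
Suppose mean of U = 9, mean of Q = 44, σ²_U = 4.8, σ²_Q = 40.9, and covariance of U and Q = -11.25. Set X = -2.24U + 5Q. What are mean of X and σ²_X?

mean of X = (-2.24)·mean of U + 5·mean of Q = (-2.24)·9 + 5·44 = 199.84.
σ²_X = a²·σ²_U + b²·σ²_Q + 2ab·covariance of U and Q with a = -2.24, b = 5.
= (-2.24)²·4.8 + 5²·40.9 + 2·(-2.24)·5·(-11.25)
= 24.08448 + 1022.5 + 252 = 1298.58448.

mean of X = 199.84, σ²_X = 1298.58448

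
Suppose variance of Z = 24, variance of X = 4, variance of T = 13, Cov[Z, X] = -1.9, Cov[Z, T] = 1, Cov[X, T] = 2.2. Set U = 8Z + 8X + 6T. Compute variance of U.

variance of U = 2324

variance of U = a²·variance of Z + b²·variance of X + c²·variance of T + 2ab·Cov[Z, X] + 2ac·Cov[Z, T] + 2bc·Cov[X, T], with a = 8, b = 8, c = 6.
= 1536 + 256 + 468 + (-243.2) + 96 + 211.2
= 2324.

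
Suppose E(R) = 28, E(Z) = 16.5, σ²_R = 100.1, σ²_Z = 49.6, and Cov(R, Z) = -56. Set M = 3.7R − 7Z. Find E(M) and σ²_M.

E(M) = 3.7·E(R) + (-7)·E(Z) = 3.7·28 + (-7)·16.5 = -11.9.
σ²_M = a²·σ²_R + b²·σ²_Z + 2ab·Cov(R, Z) with a = 3.7, b = -7.
= 3.7²·100.1 + (-7)²·49.6 + 2·3.7·(-7)·(-56)
= 1370.369 + 2430.4 + 2900.8 = 6701.569.

E(M) = -11.9, σ²_M = 6701.569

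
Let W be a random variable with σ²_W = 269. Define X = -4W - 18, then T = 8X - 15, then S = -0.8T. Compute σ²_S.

σ²_X = (-4)²·269 = 4304.
σ²_T = 8²·4304 = 275456.
σ²_S = (-0.8)²·275456 = 176291.84.

σ²_S = 176291.84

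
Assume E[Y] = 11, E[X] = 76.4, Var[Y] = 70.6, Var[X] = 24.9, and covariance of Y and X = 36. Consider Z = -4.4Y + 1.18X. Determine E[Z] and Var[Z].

E[Z] = 41.752, Var[Z] = 1027.66276

E[Z] = (-4.4)·E[Y] + 1.18·E[X] = (-4.4)·11 + 1.18·76.4 = 41.752.
Var[Z] = a²·Var[Y] + b²·Var[X] + 2ab·covariance of Y and X with a = -4.4, b = 1.18.
= (-4.4)²·70.6 + 1.18²·24.9 + 2·(-4.4)·1.18·36
= 1366.816 + 34.67076 + (-373.824) = 1027.66276.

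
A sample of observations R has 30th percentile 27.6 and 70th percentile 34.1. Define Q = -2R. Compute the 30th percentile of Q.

30th percentile of Q = -68.2

Since a = -2 < 0 the transformation is decreasing, reversing order: the 30th percentile of Q corresponds to the 70th percentile of R.
So P_{30}(Q) = a·P_{70}(R) + b = (-2)·34.1 = -68.2.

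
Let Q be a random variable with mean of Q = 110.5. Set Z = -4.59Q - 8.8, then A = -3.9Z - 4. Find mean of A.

mean of A = 2008.3805

mean of Z = (-4.59)·110.5 + (-8.8) = -515.995.
mean of A = (-3.9)·(-515.995) + (-4) = 2008.3805.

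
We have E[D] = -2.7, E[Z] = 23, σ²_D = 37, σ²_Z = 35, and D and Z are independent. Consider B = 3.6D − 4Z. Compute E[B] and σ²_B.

E[B] = -101.72, σ²_B = 1039.52

E[B] = 3.6·E[D] + (-4)·E[Z] = 3.6·(-2.7) + (-4)·23 = -101.72.
σ²_B = a²·σ²_D + b²·σ²_Z + 2ab·covariance of D and Z with a = 3.6, b = -4.
Independence gives covariance of D and Z = 0.
= 3.6²·37 + (-4)²·35 + 2·3.6·(-4)·0
= 479.52 + 560 + 0 = 1039.52.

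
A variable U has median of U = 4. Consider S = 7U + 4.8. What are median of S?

median of S = 32.8

A linear map preserves order up to sign, so median of S = a·median of U + b = 7·4 + 4.8 = 32.8.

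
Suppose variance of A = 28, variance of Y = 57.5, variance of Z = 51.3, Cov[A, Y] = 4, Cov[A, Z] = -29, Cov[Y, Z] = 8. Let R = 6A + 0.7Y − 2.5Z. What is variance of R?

variance of R = 2232.4

variance of R = a²·variance of A + b²·variance of Y + c²·variance of Z + 2ab·Cov[A, Y] + 2ac·Cov[A, Z] + 2bc·Cov[Y, Z], with a = 6, b = 0.7, c = -2.5.
= 1008 + 28.175 + 320.625 + 33.6 + 870 + (-28)
= 2232.4.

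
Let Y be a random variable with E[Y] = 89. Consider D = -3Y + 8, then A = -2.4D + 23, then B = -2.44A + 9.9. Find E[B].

E[D] = (-3)·89 + 8 = -259.
E[A] = (-2.4)·(-259) + 23 = 644.6.
E[B] = (-2.44)·644.6 + 9.9 = -1562.924.

E[B] = -1562.924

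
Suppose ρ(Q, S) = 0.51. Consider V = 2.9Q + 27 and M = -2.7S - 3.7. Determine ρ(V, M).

Linear rescalings preserve |correlation|; the slopes 2.9 and -2.7 have opposite signs, so the correlation flips sign: ρ(V, M) = −ρ(Q, S) = -0.51.

ρ(V, M) = -0.51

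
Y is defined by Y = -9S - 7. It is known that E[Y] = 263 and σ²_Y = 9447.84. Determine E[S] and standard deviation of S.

E[S] = -30, standard deviation of S = 10.8

From Y = -9S - 7: E[Y] = a·E[S] + b, so E[S] = (E[Y] − b)/a = (263 − (-7))/(-9) = -30.
standard deviation of Y = √9447.84 = 97.2.
standard deviation of Y = |a|·standard deviation of S, so standard deviation of S = 97.2/|-9| = 10.8.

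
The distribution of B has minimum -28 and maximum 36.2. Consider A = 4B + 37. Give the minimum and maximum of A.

a = 4 > 0, so min(A) = a·min(B)+b = 4·(-28) + 37 = -75 and max(A) = 4·36.2 + 37 = 181.8.

min(A) = -75, max(A) = 181.8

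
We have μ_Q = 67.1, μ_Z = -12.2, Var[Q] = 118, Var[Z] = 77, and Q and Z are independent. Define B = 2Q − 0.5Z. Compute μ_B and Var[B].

μ_B = 140.3, Var[B] = 491.25

μ_B = 2·μ_Q + (-0.5)·μ_Z = 2·67.1 + (-0.5)·(-12.2) = 140.3.
Var[B] = a²·Var[Q] + b²·Var[Z] + 2ab·covariance of Q and Z with a = 2, b = -0.5.
Independence gives covariance of Q and Z = 0.
= 2²·118 + (-0.5)²·77 + 2·2·(-0.5)·0
= 472 + 19.25 + 0 = 491.25.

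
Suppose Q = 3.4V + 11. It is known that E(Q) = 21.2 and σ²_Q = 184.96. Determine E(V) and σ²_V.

E(V) = 3, σ²_V = 16

From Q = 3.4V + 11: E(Q) = a·E(V) + b, so E(V) = (E(Q) − b)/a = (21.2 − 11)/3.4 = 3.
σ²_Q = a²·σ²_V, so σ²_V = 184.96/3.4² = 16.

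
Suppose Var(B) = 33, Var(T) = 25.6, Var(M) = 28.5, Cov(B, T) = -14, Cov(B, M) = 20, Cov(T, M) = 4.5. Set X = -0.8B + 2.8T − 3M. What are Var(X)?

Var(X) = a²·Var(B) + b²·Var(T) + c²·Var(M) + 2ab·Cov(B, T) + 2ac·Cov(B, M) + 2bc·Cov(T, M), with a = -0.8, b = 2.8, c = -3.
= 21.12 + 200.704 + 256.5 + 62.72 + 96 + (-75.6)
= 561.444.

Var(X) = 561.444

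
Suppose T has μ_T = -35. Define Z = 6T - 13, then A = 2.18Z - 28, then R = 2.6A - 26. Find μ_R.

μ_R = -1362.764

μ_Z = 6·(-35) + (-13) = -223.
μ_A = 2.18·(-223) + (-28) = -514.14.
μ_R = 2.6·(-514.14) + (-26) = -1362.764.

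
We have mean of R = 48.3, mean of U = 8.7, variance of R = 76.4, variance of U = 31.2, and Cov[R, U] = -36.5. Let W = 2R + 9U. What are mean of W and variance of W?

mean of W = 174.9, variance of W = 1518.8

mean of W = 2·mean of R + 9·mean of U = 2·48.3 + 9·8.7 = 174.9.
variance of W = a²·variance of R + b²·variance of U + 2ab·Cov[R, U] with a = 2, b = 9.
= 2²·76.4 + 9²·31.2 + 2·2·9·(-36.5)
= 305.6 + 2527.2 + (-1314) = 1518.8.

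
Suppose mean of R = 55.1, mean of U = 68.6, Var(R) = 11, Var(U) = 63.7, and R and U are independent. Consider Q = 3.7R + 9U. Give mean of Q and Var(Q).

mean of Q = 3.7·mean of R + 9·mean of U = 3.7·55.1 + 9·68.6 = 821.27.
Var(Q) = a²·Var(R) + b²·Var(U) + 2ab·covariance of R and U with a = 3.7, b = 9.
Independence gives covariance of R and U = 0.
= 3.7²·11 + 9²·63.7 + 2·3.7·9·0
= 150.59 + 5159.7 + 0 = 5310.29.

mean of Q = 821.27, Var(Q) = 5310.29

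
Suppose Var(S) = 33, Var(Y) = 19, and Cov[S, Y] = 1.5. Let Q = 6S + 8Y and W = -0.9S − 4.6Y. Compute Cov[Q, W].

By bilinearity, Cov[Q, W] = ac·Var(S) + bd·Var(Y) + (ad+bc)·Cov[S, Y], with a=6, b=8, c=-0.9, d=-4.6.
ac·Var(S) = 6·(-0.9)·33 = -178.2
bd·Var(Y) = 8·(-4.6)·19 = -699.2
(ad+bc)·Cov[S, Y] = (-34.8)·1.5 = -52.2
Cov[Q, W] = -178.2 + (-699.2) + (-52.2) = -929.6.

Cov[Q, W] = -929.6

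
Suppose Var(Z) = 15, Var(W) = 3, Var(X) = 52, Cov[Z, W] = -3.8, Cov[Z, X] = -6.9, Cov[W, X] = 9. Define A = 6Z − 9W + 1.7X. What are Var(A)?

Var(A) = 927.52

Var(A) = a²·Var(Z) + b²·Var(W) + c²·Var(X) + 2ab·Cov[Z, W] + 2ac·Cov[Z, X] + 2bc·Cov[W, X], with a = 6, b = -9, c = 1.7.
= 540 + 243 + 150.28 + 410.4 + (-140.76) + (-275.4)
= 927.52.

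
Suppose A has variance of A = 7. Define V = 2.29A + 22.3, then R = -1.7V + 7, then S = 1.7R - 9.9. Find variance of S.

variance of V = 2.29²·7 = 36.7087.
variance of R = (-1.7)²·36.7087 = 106.088143.
variance of S = 1.7²·106.088143 = 306.59473327.

variance of S = 306.59473327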